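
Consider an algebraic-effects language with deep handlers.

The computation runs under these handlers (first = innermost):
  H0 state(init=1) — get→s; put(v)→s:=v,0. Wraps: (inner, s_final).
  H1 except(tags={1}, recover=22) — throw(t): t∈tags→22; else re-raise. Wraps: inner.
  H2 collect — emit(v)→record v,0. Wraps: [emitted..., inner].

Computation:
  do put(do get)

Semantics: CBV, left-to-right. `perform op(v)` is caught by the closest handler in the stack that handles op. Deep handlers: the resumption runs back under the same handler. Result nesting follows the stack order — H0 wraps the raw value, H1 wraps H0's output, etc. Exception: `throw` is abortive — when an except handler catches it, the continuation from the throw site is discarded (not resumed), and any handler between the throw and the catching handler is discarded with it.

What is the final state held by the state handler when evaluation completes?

Answer: 1

Step-by-step:
get @ H0 ⇒ 1
put(1) @ H0 ⇒ s:=1
H0 returns (0, 1)
H1 returns (0, 1)
H2 returns [(0, 1)]
= [(0, 1)]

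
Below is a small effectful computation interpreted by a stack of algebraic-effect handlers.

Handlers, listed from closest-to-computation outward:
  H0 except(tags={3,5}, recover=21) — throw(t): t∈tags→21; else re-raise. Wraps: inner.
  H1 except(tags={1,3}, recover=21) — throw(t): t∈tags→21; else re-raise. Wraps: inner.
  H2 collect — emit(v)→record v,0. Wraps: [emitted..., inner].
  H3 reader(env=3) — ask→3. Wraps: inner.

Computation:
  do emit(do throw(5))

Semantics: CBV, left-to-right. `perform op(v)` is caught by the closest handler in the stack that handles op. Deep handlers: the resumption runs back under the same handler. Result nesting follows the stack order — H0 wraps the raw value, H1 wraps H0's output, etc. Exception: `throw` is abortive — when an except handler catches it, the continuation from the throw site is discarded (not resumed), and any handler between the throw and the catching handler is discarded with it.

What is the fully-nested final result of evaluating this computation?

Working:
throw(5) @ H0 caught ⇒ 21
H1 returns 21
H2 returns [21]
H3 returns [21]
= [21]

Answer: [21]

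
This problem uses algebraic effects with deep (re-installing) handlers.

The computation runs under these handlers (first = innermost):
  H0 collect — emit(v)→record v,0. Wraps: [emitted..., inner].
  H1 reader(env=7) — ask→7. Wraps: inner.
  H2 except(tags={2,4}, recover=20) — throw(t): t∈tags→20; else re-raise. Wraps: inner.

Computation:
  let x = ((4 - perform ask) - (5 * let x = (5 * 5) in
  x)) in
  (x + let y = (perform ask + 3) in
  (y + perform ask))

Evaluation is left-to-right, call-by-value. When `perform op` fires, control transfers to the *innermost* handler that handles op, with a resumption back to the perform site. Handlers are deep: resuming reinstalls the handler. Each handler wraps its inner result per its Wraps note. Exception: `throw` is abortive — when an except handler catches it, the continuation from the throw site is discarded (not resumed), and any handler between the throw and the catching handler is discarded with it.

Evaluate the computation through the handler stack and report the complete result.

Answer: [-111]

Step-by-step:
ask @ H1 ⇒ 7
ask @ H1 ⇒ 7
ask @ H1 ⇒ 7
H0 returns [-111]
H1 returns [-111]
H2 returns [-111]
= [-111]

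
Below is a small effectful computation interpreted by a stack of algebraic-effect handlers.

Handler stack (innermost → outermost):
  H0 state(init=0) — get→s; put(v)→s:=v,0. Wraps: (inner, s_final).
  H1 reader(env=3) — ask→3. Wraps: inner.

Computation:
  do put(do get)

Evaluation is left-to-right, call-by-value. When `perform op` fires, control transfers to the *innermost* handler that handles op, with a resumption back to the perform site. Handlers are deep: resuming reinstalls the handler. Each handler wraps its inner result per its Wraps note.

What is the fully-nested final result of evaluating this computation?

Answer: (0, 0)

Step-by-step:
get @ H0 ⇒ 0
put(0) @ H0 ⇒ s:=0
H0 returns (0, 0)
H1 returns (0, 0)
= (0, 0)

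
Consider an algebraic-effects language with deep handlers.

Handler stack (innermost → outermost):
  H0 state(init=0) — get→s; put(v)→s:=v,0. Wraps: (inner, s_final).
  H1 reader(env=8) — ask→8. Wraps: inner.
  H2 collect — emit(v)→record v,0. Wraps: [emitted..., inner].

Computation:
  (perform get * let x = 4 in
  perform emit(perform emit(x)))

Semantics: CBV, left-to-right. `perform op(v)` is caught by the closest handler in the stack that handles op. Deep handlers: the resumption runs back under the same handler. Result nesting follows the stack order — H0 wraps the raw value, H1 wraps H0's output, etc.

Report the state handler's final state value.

Working:
get @ H0 ⇒ 0
emit(4) @ H2 ⇒ out+=4
emit(0) @ H2 ⇒ out+=0
H0 returns (0, 0)
H1 returns (0, 0)
H2 returns [4, 0, (0, 0)]
= [4, 0, (0, 0)]

Answer: 0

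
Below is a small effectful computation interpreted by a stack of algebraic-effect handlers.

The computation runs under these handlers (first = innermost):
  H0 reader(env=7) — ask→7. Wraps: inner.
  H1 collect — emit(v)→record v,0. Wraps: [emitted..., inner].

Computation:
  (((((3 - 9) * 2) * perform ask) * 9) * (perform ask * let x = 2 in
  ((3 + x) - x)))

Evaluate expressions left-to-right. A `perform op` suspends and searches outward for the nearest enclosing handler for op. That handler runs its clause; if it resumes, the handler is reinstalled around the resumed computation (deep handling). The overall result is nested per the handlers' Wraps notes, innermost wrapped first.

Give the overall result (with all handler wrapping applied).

Answer: [-15876]

Evaluation trace:
ask @ H0 ⇒ 7
ask @ H0 ⇒ 7
H0 returns -15876
H1 returns [-15876]
= [-15876]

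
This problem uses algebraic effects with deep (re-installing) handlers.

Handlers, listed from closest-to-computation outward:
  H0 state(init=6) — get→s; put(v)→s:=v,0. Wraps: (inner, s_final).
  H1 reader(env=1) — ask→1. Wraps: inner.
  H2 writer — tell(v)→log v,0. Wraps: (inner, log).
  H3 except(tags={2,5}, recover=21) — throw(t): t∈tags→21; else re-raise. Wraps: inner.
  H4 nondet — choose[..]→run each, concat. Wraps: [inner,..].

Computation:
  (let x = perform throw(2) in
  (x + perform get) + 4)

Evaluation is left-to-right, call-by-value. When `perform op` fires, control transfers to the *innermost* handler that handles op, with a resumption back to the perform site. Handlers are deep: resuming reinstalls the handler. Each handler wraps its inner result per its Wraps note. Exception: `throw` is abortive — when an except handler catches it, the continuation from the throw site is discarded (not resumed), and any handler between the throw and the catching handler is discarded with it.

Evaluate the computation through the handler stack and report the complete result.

Answer: [21]

Working:
throw(2) @ H3 caught ⇒ 21
H4 returns [21]
= [21]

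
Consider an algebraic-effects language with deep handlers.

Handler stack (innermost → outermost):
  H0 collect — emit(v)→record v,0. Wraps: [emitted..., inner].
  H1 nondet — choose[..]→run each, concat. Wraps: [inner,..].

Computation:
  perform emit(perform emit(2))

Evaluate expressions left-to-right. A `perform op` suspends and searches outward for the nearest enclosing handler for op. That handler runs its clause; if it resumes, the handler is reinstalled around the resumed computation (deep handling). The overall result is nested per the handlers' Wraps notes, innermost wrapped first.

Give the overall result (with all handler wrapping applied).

Answer: [[2, 0, 0]]

Evaluation trace:
emit(2) @ H0 ⇒ out+=2
emit(0) @ H0 ⇒ out+=0
H0 returns [2, 0, 0]
H1 returns [[2, 0, 0]]
= [[2, 0, 0]]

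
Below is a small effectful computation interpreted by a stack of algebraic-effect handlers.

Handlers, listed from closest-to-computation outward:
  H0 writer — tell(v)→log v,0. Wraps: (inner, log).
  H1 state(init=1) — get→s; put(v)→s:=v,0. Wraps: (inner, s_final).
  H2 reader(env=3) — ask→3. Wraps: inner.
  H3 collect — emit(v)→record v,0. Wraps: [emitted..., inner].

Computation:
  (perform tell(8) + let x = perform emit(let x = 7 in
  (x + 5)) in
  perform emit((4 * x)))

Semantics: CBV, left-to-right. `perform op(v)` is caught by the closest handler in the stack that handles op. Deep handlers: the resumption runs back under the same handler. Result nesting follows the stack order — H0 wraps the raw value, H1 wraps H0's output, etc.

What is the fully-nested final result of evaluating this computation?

Step-by-step:
tell(8) @ H0 ⇒ log+=8
emit(12) @ H3 ⇒ out+=12
emit(0) @ H3 ⇒ out+=0
H0 returns (0, (8))
H1 returns ((0, (8)), 1)
H2 returns ((0, (8)), 1)
H3 returns [12, 0, ((0, (8)), 1)]
= [12, 0, ((0, (8)), 1)]

Answer: [12, 0, ((0, (8)), 1)]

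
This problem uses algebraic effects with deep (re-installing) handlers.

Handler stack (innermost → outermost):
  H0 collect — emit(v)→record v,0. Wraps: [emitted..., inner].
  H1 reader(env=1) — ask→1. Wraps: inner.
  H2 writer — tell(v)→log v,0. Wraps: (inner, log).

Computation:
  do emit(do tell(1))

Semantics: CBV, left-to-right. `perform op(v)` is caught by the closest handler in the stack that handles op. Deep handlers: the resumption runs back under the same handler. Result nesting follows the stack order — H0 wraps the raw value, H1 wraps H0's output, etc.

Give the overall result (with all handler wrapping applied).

Answer: ([0, 0], (1))

Step-by-step:
tell(1) @ H2 ⇒ log+=1
emit(0) @ H0 ⇒ out+=0
H0 returns [0, 0]
H1 returns [0, 0]
H2 returns ([0, 0], (1))
= ([0, 0], (1))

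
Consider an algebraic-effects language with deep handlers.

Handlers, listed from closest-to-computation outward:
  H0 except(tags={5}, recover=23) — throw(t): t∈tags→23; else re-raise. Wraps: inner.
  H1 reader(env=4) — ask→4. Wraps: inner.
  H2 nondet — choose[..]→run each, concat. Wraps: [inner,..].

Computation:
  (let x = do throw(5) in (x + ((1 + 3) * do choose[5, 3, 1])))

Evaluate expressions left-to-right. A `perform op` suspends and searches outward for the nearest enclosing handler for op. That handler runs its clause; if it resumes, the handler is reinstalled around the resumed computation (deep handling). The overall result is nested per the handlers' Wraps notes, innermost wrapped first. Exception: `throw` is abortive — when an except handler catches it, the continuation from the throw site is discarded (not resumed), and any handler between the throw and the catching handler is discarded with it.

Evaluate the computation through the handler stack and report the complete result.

Answer: [23]

Step-by-step:
throw(5) @ H0 caught ⇒ 23
H1 returns 23
H2 returns [23]
= [23]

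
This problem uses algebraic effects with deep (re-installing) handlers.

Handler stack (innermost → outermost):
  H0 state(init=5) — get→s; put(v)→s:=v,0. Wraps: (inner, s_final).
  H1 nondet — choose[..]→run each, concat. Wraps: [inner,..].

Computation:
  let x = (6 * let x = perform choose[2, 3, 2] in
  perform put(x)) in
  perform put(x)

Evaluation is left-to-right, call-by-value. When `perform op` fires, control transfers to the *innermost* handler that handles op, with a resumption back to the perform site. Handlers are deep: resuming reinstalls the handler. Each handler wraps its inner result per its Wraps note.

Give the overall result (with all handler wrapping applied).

Answer: [(0, 0), (0, 0), (0, 0)]

Working:
choose[2, 3, 2] @ H1
  branch[0] choose=2:
    put(2) @ H0 ⇒ s:=2
    put(0) @ H0 ⇒ s:=0
    H0 returns (0, 0)
    H1 returns [(0, 0)]
  branch[1] choose=3:
    put(3) @ H0 ⇒ s:=3
    put(0) @ H0 ⇒ s:=0
    H0 returns (0, 0)
    H1 returns [(0, 0)]
  branch[2] choose=2:
    put(2) @ H0 ⇒ s:=2
    put(0) @ H0 ⇒ s:=0
    H0 returns (0, 0)
    H1 returns [(0, 0)]
= [(0, 0), (0, 0), (0, 0)]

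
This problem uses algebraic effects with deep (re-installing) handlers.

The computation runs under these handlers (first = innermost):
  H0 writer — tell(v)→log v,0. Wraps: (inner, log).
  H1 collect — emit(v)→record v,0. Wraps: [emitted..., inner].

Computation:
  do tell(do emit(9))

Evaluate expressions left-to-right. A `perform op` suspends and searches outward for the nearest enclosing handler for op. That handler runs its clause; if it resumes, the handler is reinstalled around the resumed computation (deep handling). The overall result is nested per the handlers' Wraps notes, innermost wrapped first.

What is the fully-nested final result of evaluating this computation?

Working:
emit(9) @ H1 ⇒ out+=9
tell(0) @ H0 ⇒ log+=0
H0 returns (0, (0))
H1 returns [9, (0, (0))]
= [9, (0, (0))]

Answer: [9, (0, (0))]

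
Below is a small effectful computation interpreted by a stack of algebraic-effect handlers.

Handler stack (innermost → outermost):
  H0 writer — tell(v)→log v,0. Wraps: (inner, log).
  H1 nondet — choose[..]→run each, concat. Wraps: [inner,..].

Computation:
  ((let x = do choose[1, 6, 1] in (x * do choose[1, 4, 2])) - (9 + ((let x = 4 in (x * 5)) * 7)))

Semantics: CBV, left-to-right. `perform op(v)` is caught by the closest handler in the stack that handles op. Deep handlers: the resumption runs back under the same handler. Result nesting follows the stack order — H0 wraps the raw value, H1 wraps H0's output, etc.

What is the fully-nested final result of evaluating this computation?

Answer: [(-148, ()), (-145, ()), (-147, ()), (-143, ()), (-125, ()), (-137, ()), (-148, ()), (-145, ()), (-147, ())]

Working:
choose[1, 6, 1] @ H1
  branch[0] choose=1:
    choose[1, 4, 2] @ H1
      branch[0] choose=1:
        H0 returns (-148, ())
        H1 returns [(-148, ())]
      branch[1] choose=4:
        H0 returns (-145, ())
        H1 returns [(-145, ())]
      branch[2] choose=2:
        H0 returns (-147, ())
        H1 returns [(-147, ())]
  branch[1] choose=6:
    choose[1, 4, 2] @ H1
      branch[0] choose=1:
        H0 returns (-143, ())
        H1 returns [(-143, ())]
      branch[1] choose=4:
        H0 returns (-125, ())
        H1 returns [(-125, ())]
      branch[2] choose=2:
        H0 returns (-137, ())
        H1 returns [(-137, ())]
  branch[2] choose=1:
    choose[1, 4, 2] @ H1
      branch[0] choose=1:
        H0 returns (-148, ())
        H1 returns [(-148, ())]
      branch[1] choose=4:
        H0 returns (-145, ())
        H1 returns [(-145, ())]
      branch[2] choose=2:
        H0 returns (-147, ())
        H1 returns [(-147, ())]
= [(-148, ()), (-145, ()), (-147, ()), (-143, ()), (-125, ()), (-137, ()), (-148, ()), (-145, ()), (-147, ())]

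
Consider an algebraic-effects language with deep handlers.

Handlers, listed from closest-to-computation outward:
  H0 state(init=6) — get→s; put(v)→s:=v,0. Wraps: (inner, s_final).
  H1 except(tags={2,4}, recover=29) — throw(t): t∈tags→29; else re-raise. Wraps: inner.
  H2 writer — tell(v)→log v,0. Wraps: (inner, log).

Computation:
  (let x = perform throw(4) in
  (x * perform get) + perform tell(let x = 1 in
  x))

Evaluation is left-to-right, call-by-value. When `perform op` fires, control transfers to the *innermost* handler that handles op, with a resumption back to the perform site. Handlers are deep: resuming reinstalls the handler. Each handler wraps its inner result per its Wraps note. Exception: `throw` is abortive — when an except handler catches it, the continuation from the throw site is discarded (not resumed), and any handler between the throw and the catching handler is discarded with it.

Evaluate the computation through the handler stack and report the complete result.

Evaluation trace:
throw(4) @ H1 caught ⇒ 29
H2 returns (29, ())
= (29, ())

Answer: (29, ())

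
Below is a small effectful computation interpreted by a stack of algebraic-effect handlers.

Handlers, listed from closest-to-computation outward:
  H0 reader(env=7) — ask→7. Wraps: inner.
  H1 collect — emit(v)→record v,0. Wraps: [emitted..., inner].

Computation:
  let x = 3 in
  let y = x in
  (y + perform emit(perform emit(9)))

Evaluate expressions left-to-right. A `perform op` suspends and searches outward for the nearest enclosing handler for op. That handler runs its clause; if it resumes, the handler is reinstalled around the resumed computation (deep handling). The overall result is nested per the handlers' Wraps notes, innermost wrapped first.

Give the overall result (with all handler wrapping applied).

Step-by-step:
emit(9) @ H1 ⇒ out+=9
emit(0) @ H1 ⇒ out+=0
H0 returns 3
H1 returns [9, 0, 3]
= [9, 0, 3]

Answer: [9, 0, 3]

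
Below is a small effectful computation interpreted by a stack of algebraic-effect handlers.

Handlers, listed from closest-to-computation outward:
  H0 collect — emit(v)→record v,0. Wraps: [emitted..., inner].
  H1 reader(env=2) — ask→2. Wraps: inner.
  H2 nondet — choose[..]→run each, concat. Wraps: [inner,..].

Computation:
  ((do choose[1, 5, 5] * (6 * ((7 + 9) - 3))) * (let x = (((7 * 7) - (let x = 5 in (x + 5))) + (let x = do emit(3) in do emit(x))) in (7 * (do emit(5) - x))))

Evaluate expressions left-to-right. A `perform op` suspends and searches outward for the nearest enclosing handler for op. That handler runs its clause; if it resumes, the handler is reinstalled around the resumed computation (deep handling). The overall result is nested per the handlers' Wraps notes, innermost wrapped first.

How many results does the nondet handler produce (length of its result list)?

Working:
choose[1, 5, 5] @ H2
  branch[0] choose=1:
    emit(3) @ H0 ⇒ out+=3
    emit(0) @ H0 ⇒ out+=0
    emit(5) @ H0 ⇒ out+=5
    H0 returns [3, 0, 5, -21294]
    H1 returns [3, 0, 5, -21294]
    H2 returns [[3, 0, 5, -21294]]
  branch[1] choose=5:
    emit(3) @ H0 ⇒ out+=3
    emit(0) @ H0 ⇒ out+=0
    emit(5) @ H0 ⇒ out+=5
    H0 returns [3, 0, 5, -106470]
    H1 returns [3, 0, 5, -106470]
    H2 returns [[3, 0, 5, -106470]]
  branch[2] choose=5:
    emit(3) @ H0 ⇒ out+=3
    emit(0) @ H0 ⇒ out+=0
    emit(5) @ H0 ⇒ out+=5
    H0 returns [3, 0, 5, -106470]
    H1 returns [3, 0, 5, -106470]
    H2 returns [[3, 0, 5, -106470]]
= [[3, 0, 5, -21294], [3, 0, 5, -106470], [3, 0, 5, -106470]]

Answer: 3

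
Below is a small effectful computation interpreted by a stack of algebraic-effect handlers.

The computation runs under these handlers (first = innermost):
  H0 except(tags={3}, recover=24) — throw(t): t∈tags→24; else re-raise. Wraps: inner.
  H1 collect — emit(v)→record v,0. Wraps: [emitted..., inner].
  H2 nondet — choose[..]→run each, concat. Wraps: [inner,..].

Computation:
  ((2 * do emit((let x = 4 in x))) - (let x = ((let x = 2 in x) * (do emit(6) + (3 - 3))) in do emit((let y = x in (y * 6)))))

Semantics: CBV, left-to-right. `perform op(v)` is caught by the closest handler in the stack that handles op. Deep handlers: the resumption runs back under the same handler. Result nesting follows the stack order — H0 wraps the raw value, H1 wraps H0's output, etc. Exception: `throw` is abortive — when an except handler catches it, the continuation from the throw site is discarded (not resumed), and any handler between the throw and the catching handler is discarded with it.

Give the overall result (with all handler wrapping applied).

Evaluation trace:
emit(4) @ H1 ⇒ out+=4
emit(6) @ H1 ⇒ out+=6
emit(0) @ H1 ⇒ out+=0
H0 returns 0
H1 returns [4, 6, 0, 0]
H2 returns [[4, 6, 0, 0]]
= [[4, 6, 0, 0]]

Answer: [[4, 6, 0, 0]]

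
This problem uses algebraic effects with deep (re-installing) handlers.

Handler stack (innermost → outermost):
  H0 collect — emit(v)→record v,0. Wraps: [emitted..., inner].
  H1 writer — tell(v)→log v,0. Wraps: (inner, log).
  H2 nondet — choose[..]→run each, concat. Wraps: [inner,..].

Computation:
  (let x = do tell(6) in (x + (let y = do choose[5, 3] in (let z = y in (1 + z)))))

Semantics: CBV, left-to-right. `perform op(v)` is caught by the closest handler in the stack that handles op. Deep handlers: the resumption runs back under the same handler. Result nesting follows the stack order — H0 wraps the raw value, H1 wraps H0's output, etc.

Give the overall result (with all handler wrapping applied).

Answer: [([6], (6)), ([4], (6))]

Evaluation trace:
tell(6) @ H1 ⇒ log+=6
choose[5, 3] @ H2
  branch[0] choose=5:
    H0 returns [6]
    H1 returns ([6], (6))
    H2 returns [([6], (6))]
  branch[1] choose=3:
    H0 returns [4]
    H1 returns ([4], (6))
    H2 returns [([4], (6))]
= [([6], (6)), ([4], (6))]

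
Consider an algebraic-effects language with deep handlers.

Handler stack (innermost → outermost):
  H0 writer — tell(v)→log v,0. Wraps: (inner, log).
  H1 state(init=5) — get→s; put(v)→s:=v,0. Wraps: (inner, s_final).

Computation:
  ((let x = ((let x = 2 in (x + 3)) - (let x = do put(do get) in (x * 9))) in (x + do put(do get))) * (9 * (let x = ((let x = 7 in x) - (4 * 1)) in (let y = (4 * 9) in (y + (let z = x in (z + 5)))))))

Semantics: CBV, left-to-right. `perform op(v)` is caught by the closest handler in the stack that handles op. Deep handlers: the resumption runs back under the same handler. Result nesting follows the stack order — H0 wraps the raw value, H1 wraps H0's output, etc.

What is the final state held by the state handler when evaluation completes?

Answer: 5

Step-by-step:
get @ H1 ⇒ 5
put(5) @ H1 ⇒ s:=5
get @ H1 ⇒ 5
put(5) @ H1 ⇒ s:=5
H0 returns (1980, ())
H1 returns ((1980, ()), 5)
= ((1980, ()), 5)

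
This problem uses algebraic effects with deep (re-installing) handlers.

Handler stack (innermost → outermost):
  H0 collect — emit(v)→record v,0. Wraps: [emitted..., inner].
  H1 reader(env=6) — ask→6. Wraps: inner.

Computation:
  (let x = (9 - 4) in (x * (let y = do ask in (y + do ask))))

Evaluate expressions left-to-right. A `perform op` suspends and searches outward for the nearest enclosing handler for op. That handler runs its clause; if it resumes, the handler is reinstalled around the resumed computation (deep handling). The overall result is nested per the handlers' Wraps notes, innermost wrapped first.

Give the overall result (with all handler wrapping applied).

Working:
ask @ H1 ⇒ 6
ask @ H1 ⇒ 6
H0 returns [60]
H1 returns [60]
= [60]

Answer: [60]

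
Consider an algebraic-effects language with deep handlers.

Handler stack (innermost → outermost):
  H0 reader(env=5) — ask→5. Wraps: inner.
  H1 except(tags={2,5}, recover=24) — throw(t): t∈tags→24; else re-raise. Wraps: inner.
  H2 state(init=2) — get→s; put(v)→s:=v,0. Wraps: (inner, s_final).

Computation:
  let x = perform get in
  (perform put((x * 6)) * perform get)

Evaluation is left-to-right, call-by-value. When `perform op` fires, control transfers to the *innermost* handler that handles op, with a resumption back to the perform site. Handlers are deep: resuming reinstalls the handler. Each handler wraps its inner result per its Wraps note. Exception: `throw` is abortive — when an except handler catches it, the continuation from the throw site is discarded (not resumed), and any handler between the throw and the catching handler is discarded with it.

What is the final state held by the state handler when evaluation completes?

Answer: 12

Step-by-step:
get @ H2 ⇒ 2
put(12) @ H2 ⇒ s:=12
get @ H2 ⇒ 12
H0 returns 0
H1 returns 0
H2 returns (0, 12)
= (0, 12)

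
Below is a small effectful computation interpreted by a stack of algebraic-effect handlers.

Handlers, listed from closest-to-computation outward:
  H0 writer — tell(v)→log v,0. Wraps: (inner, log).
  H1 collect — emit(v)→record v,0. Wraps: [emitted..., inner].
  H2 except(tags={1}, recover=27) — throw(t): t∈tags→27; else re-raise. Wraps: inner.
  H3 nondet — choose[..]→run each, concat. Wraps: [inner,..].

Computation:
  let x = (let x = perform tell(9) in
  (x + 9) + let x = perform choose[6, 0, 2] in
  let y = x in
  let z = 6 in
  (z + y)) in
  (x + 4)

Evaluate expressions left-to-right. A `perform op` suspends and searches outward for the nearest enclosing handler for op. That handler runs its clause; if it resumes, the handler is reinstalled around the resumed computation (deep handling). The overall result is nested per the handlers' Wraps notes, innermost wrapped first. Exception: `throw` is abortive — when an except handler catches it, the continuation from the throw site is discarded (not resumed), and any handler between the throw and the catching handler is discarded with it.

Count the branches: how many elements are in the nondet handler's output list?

Answer: 3

Step-by-step:
tell(9) @ H0 ⇒ log+=9
choose[6, 0, 2] @ H3
  branch[0] choose=6:
    H0 returns (25, (9))
    H1 returns [(25, (9))]
    H2 returns [(25, (9))]
    H3 returns [[(25, (9))]]
  branch[1] choose=0:
    H0 returns (19, (9))
    H1 returns [(19, (9))]
    H2 returns [(19, (9))]
    H3 returns [[(19, (9))]]
  branch[2] choose=2:
    H0 returns (21, (9))
    H1 returns [(21, (9))]
    H2 returns [(21, (9))]
    H3 returns [[(21, (9))]]
= [[(25, (9))], [(19, (9))], [(21, (9))]]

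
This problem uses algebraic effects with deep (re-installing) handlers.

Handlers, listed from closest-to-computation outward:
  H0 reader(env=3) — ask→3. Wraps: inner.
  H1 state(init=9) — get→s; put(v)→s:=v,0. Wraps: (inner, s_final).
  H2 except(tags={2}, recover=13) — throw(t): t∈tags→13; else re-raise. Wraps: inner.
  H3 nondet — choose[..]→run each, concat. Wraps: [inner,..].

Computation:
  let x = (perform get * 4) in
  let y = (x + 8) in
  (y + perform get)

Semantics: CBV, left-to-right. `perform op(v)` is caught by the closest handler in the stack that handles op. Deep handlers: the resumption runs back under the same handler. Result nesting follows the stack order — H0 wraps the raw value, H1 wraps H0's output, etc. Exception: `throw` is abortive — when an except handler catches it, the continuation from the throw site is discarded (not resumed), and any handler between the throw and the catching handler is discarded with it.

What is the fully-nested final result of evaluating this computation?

Evaluation trace:
get @ H1 ⇒ 9
get @ H1 ⇒ 9
H0 returns 53
H1 returns (53, 9)
H2 returns (53, 9)
H3 returns [(53, 9)]
= [(53, 9)]

Answer: [(53, 9)]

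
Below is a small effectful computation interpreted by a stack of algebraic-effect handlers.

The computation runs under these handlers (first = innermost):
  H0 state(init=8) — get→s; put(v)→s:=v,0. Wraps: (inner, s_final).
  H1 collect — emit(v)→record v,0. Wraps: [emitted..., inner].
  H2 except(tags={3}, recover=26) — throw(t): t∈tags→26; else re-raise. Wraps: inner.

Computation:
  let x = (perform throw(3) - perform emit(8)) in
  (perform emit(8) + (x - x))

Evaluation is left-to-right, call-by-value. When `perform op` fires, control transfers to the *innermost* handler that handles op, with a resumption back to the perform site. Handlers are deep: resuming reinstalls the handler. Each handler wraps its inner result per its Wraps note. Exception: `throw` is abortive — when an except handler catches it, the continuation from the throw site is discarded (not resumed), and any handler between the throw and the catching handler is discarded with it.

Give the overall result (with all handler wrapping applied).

Working:
throw(3) @ H2 caught ⇒ 26
= 26

Answer: 26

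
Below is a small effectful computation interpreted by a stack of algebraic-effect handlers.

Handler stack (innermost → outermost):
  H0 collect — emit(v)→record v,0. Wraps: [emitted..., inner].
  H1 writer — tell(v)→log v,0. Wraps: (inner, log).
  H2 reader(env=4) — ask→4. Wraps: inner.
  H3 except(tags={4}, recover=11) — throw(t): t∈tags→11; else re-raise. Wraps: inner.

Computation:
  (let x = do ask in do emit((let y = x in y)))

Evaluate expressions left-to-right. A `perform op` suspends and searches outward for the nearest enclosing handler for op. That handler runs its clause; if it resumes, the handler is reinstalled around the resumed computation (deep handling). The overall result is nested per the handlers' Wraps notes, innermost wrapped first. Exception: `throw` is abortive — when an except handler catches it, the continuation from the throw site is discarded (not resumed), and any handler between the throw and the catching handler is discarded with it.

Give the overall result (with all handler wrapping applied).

Working:
ask @ H2 ⇒ 4
emit(4) @ H0 ⇒ out+=4
H0 returns [4, 0]
H1 returns ([4, 0], ())
H2 returns ([4, 0], ())
H3 returns ([4, 0], ())
= ([4, 0], ())

Answer: ([4, 0], ())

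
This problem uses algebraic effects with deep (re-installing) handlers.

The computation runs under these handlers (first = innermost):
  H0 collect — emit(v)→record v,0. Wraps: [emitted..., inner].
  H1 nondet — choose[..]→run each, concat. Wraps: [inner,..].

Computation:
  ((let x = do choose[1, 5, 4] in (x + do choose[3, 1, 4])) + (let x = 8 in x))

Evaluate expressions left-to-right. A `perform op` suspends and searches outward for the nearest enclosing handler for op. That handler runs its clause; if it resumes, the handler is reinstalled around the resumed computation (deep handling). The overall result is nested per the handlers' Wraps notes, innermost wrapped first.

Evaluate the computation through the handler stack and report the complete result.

Answer: [[12], [10], [13], [16], [14], [17], [15], [13], [16]]

Step-by-step:
choose[1, 5, 4] @ H1
  branch[0] choose=1:
    choose[3, 1, 4] @ H1
      branch[0] choose=3:
        H0 returns [12]
        H1 returns [[12]]
      branch[1] choose=1:
        H0 returns [10]
        H1 returns [[10]]
      branch[2] choose=4:
        H0 returns [13]
        H1 returns [[13]]
  branch[1] choose=5:
    choose[3, 1, 4] @ H1
      branch[0] choose=3:
        H0 returns [16]
        H1 returns [[16]]
      branch[1] choose=1:
        H0 returns [14]
        H1 returns [[14]]
      branch[2] choose=4:
        H0 returns [17]
        H1 returns [[17]]
  branch[2] choose=4:
    choose[3, 1, 4] @ H1
      branch[0] choose=3:
        H0 returns [15]
        H1 returns [[15]]
      branch[1] choose=1:
        H0 returns [13]
        H1 returns [[13]]
      branch[2] choose=4:
        H0 returns [16]
        H1 returns [[16]]
= [[12], [10], [13], [16], [14], [17], [15], [13], [16]]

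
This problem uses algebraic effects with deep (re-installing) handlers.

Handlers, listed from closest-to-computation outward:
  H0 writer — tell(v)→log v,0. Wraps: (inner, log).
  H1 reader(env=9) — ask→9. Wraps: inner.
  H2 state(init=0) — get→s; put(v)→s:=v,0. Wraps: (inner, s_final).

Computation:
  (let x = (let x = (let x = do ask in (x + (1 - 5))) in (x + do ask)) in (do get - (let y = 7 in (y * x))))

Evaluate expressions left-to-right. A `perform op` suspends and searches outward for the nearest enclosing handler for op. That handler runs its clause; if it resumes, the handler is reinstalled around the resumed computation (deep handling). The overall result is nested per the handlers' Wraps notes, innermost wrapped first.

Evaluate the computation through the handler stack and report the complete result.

Step-by-step:
ask @ H1 ⇒ 9
ask @ H1 ⇒ 9
get @ H2 ⇒ 0
H0 returns (-98, ())
H1 returns (-98, ())
H2 returns ((-98, ()), 0)
= ((-98, ()), 0)

Answer: ((-98, ()), 0)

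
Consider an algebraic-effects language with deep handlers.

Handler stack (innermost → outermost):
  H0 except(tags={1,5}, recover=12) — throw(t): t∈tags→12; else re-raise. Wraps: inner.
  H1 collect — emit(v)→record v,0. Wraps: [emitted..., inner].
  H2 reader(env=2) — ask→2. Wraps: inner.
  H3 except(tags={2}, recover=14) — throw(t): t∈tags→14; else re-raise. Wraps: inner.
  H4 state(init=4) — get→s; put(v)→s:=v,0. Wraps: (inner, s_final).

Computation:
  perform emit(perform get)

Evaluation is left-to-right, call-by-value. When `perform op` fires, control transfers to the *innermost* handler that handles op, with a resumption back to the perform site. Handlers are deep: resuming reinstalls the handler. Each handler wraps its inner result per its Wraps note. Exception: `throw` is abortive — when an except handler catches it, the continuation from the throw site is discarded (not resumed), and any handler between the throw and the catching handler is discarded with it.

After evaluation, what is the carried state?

Step-by-step:
get @ H4 ⇒ 4
emit(4) @ H1 ⇒ out+=4
H0 returns 0
H1 returns [4, 0]
H2 returns [4, 0]
H3 returns [4, 0]
H4 returns ([4, 0], 4)
= ([4, 0], 4)

Answer: 4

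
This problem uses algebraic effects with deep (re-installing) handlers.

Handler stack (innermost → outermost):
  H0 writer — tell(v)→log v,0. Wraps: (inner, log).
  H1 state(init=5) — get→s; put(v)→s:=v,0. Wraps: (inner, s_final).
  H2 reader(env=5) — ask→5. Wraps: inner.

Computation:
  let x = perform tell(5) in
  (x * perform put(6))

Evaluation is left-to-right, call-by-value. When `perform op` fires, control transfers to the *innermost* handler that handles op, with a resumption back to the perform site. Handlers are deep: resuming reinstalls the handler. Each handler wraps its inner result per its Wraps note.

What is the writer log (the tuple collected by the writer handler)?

Step-by-step:
tell(5) @ H0 ⇒ log+=5
put(6) @ H1 ⇒ s:=6
H0 returns (0, (5))
H1 returns ((0, (5)), 6)
H2 returns ((0, (5)), 6)
= ((0, (5)), 6)

Answer: (5)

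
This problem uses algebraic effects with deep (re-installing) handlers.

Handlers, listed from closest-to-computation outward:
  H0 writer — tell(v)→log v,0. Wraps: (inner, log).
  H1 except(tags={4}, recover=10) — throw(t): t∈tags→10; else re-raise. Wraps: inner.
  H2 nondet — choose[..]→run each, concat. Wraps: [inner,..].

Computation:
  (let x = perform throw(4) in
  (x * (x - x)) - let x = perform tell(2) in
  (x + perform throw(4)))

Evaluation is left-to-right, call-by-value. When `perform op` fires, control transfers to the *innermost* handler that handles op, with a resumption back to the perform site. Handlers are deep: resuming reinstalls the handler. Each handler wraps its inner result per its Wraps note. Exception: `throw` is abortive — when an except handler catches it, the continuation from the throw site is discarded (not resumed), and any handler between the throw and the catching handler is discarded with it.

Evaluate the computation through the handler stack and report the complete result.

Answer: [10]

Step-by-step:
throw(4) @ H1 caught ⇒ 10
H2 returns [10]
= [10]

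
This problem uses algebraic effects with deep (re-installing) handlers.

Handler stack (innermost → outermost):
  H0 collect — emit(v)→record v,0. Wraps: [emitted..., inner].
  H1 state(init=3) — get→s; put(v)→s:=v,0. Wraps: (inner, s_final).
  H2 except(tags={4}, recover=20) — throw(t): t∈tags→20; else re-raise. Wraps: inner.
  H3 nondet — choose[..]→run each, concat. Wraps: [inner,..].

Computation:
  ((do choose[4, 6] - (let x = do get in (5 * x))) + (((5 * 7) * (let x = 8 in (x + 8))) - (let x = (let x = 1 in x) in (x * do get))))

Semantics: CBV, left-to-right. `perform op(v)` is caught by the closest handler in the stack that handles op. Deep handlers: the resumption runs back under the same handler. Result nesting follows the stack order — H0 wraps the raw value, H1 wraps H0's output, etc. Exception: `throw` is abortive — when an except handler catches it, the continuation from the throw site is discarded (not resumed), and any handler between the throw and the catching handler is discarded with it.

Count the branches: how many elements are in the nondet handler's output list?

Working:
choose[4, 6] @ H3
  branch[0] choose=4:
    get @ H1 ⇒ 3
    get @ H1 ⇒ 3
    H0 returns [546]
    H1 returns ([546], 3)
    H2 returns ([546], 3)
    H3 returns [([546], 3)]
  branch[1] choose=6:
    get @ H1 ⇒ 3
    get @ H1 ⇒ 3
    H0 returns [548]
    H1 returns ([548], 3)
    H2 returns ([548], 3)
    H3 returns [([548], 3)]
= [([546], 3), ([548], 3)]

Answer: 2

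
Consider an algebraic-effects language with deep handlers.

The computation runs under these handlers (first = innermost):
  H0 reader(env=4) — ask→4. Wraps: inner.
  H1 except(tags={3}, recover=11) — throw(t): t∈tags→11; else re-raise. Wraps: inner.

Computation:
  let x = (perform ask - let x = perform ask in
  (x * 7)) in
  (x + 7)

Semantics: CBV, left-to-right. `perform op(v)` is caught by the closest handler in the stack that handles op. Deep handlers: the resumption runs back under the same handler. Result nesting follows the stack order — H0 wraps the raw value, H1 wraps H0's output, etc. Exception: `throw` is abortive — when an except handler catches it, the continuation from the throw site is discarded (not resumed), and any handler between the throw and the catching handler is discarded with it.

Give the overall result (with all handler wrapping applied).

Evaluation trace:
ask @ H0 ⇒ 4
ask @ H0 ⇒ 4
H0 returns -17
H1 returns -17
= -17

Answer: -17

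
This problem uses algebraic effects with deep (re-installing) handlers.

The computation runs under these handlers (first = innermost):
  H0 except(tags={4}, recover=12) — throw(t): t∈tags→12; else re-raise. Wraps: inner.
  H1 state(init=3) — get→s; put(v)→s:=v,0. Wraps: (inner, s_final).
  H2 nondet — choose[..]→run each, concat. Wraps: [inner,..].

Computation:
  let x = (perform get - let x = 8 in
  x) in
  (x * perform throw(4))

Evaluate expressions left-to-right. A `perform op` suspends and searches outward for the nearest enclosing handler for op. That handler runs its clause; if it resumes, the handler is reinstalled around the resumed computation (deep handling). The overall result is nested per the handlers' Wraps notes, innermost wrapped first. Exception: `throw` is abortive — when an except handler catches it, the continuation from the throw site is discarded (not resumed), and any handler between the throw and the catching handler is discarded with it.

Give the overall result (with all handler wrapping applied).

Working:
get @ H1 ⇒ 3
throw(4) @ H0 caught ⇒ 12
H1 returns (12, 3)
H2 returns [(12, 3)]
= [(12, 3)]

Answer: [(12, 3)]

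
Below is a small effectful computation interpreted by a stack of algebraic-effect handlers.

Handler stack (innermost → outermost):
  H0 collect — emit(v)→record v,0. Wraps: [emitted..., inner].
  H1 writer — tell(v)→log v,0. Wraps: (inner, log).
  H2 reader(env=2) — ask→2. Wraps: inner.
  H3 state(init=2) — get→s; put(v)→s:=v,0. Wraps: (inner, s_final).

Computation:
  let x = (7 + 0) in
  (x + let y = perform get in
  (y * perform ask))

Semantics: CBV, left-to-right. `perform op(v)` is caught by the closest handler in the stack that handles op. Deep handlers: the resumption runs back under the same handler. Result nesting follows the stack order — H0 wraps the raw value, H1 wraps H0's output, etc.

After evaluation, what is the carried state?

Answer: 2

Evaluation trace:
get @ H3 ⇒ 2
ask @ H2 ⇒ 2
H0 returns [11]
H1 returns ([11], ())
H2 returns ([11], ())
H3 returns (([11], ()), 2)
= (([11], ()), 2)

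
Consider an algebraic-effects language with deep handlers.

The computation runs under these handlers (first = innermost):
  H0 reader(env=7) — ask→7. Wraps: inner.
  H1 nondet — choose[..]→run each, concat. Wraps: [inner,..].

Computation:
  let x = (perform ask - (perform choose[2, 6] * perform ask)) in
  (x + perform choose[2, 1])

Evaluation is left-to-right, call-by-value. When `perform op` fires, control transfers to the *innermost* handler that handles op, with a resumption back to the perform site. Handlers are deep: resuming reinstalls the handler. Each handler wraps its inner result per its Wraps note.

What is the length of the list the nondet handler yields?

Step-by-step:
ask @ H0 ⇒ 7
choose[2, 6] @ H1
  branch[0] choose=2:
    ask @ H0 ⇒ 7
    choose[2, 1] @ H1
      branch[0] choose=2:
        H0 returns -5
        H1 returns [-5]
      branch[1] choose=1:
        H0 returns -6
        H1 returns [-6]
  branch[1] choose=6:
    ask @ H0 ⇒ 7
    choose[2, 1] @ H1
      branch[0] choose=2:
        H0 returns -33
        H1 returns [-33]
      branch[1] choose=1:
        H0 returns -34
        H1 returns [-34]
= [-5, -6, -33, -34]

Answer: 4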